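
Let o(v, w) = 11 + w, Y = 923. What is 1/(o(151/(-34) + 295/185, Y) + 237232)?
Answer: 1/238166 ≈ 4.1988e-6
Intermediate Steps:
1/(o(151/(-34) + 295/185, Y) + 237232) = 1/((11 + 923) + 237232) = 1/(934 + 237232) = 1/238166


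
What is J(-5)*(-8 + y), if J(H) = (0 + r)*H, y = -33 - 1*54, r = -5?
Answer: -2375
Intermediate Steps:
y = -87 (y = -33 - 54 = -87)
J(H) = -5*H (J(H) = (0 - 5)*H = -5*H)
J(-5)*(-8 + y) = (-5*(-5))*(-8 - 87) = 25*(-95) = -2375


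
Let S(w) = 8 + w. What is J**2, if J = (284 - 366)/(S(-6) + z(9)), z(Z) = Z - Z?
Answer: 1681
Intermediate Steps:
z(Z) = 0
J = -41 (J = (284 - 366)/((8 - 6) + 0) = -82/(2 + 0) = -82/2 = -82*1/2 = -41)
J**2 = (-41)**2 = 1681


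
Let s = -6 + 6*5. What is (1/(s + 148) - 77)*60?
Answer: -198645/43 ≈ -4619.6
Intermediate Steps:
s = 24 (s = -6 + 30 = 24)
(1/(s + 148) - 77)*60 = (1/(24 + 148) - 77)*60 = (1/172 - 77)*60 = -13243/172*60 = -198645/43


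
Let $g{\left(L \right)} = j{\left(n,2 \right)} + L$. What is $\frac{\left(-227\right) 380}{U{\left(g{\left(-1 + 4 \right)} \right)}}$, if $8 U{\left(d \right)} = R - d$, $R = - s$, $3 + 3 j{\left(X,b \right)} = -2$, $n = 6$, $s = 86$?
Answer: $\frac{1035120}{131} \approx 7901.7$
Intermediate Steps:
$j{\left(X,b \right)} = - \frac{5}{3}$ ($j{\left(X,b \right)} = -1 + \frac{1}{3} \left(-2\right) = -1 - \frac{2}{3} = - \frac{5}{3}$)
$R = -86$ ($R = \left(-1\right) 86 = -86$)
$g{\left(L \right)} = - \frac{5}{3} + L$
$U{\left(d \right)} = - \frac{43}{4} - \frac{d}{8}$ ($U{\left(d \right)} = \frac{-86 - d}{8} = - \frac{43}{4} - \frac{d}{8}$)
$\frac{\left(-227\right) 380}{U{\left(g{\left(-1 + 4 \right)} \right)}} = \frac{\left(-227\right) 380}{- \frac{43}{4} - \frac{- \frac{5}{3} + \left(-1 + 4\right)}{8}} = - \frac{86260}{- \frac{43}{4} - \frac{- \frac{5}{3} + 3}{8}} = - \frac{86260}{- \frac{43}{4} - \frac{1}{6}} = - \frac{86260}{- \frac{131}{12}} = \left(-86260\right) \left(- \frac{12}{131}\right) = \frac{1035120}{131}$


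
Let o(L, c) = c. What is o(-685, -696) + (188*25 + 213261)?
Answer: 217265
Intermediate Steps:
o(-685, -696) + (188*25 + 213261) = -696 + (188*25 + 213261) = -696 + (4700 + 213261) = -696 + 217961 = 217265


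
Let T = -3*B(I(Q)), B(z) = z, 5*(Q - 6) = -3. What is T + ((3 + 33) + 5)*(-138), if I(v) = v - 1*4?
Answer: -28311/5 ≈ -5662.2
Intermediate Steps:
Q = 27/5 (Q = 6 + (⅕)*(-3) = 6 - ⅗ = 27/5 ≈ 5.4000)
I(v) = -4 + v (I(v) = v - 4 = -4 + v)
T = -21/5 (T = -3*(-4 + 27/5) = -3*7/5 = -21/5 ≈ -4.2000)
T + ((3 + 33) + 5)*(-138) = -21/5 + ((3 + 33) + 5)*(-138) = -21/5 + (36 + 5)*(-138) = -21/5 + 41*(-138) = -21/5 - 5658 = -28311/5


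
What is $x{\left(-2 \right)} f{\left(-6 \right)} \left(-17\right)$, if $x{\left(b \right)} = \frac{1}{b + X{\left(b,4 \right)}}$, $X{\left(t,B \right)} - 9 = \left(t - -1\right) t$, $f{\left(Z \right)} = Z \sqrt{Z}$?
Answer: $\frac{34 i \sqrt{6}}{3} \approx 27.761 i$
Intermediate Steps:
$f{\left(Z \right)} = Z^{\frac{3}{2}}$
$X{\left(t,B \right)} = 9 + t \left(1 + t\right)$ ($X{\left(t,B \right)} = 9 + \left(t - -1\right) t = 9 + \left(t + 1\right) t = 9 + \left(1 + t\right) t = 9 + t \left(1 + t\right)$)
$x{\left(b \right)} = \frac{1}{9 + b^{2} + 2 b}$ ($x{\left(b \right)} = \frac{1}{b + \left(9 + b + b^{2}\right)} = \frac{1}{9 + b^{2} + 2 b}$)
$x{\left(-2 \right)} f{\left(-6 \right)} \left(-17\right) = \frac{\left(-6\right)^{\frac{3}{2}}}{9 + \left(-2\right)^{2} + 2 \left(-2\right)} \left(-17\right) = \frac{\left(-6\right) i \sqrt{6}}{9 + 4 - 4} \left(-17\right) = \frac{\left(-6\right) i \sqrt{6}}{9} \left(-17\right) = - \frac{2 i \sqrt{6}}{3} \left(-17\right) = \frac{34 i \sqrt{6}}{3}$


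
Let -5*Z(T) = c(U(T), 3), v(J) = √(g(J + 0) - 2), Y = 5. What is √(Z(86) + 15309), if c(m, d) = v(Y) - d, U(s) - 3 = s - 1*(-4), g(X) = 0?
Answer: √(382740 - 5*I*√2)/5 ≈ 123.73 - 0.001143*I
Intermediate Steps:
U(s) = 7 + s (U(s) = 3 + (s - 1*(-4)) = 3 + (s + 4) = 3 + (4 + s) = 7 + s)
v(J) = I*√2 (v(J) = √(0 - 2) = √(-2) = I*√2)
c(m, d) = -d + I*√2 (c(m, d) = I*√2 - d = -d + I*√2)
Z(T) = ⅗ - I*√2/5 (Z(T) = -(-1*3 + I*√2)/5 = -(-3 + I*√2)/5 = ⅗ - I*√2/5)
√(Z(86) + 15309) = √((⅗ - I*√2/5) + 15309) = √(76548/5 - I*√2/5)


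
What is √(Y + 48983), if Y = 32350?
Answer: 3*√9037 ≈ 285.19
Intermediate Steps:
√(Y + 48983) = √(32350 + 48983) = √81333 = 3*√9037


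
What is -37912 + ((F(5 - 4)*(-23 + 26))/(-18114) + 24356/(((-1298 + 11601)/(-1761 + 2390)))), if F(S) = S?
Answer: -2265985403959/62209514 ≈ -36425.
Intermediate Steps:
-37912 + ((F(5 - 4)*(-23 + 26))/(-18114) + 24356/(((-1298 + 11601)/(-1761 + 2390)))) = -37912 + (((5 - 4)*(-23 + 26))/(-18114) + 24356/(((-1298 + 11601)/(-1761 + 2390)))) = -37912 + ((1*3)*(-1/18114) + 24356/((10303/629))) = -37912 + (3*(-1/18114) + 24356/((10303*(1/629)))) = -37912 + (-1/6038 + 24356/(10303/629)) = -37912 + (-1/6038 + 24356*(629/10303)) = -37912 + (-1/6038 + 15319924/10303) = -37912 + 92501690809/62209514 = -2265985403959/62209514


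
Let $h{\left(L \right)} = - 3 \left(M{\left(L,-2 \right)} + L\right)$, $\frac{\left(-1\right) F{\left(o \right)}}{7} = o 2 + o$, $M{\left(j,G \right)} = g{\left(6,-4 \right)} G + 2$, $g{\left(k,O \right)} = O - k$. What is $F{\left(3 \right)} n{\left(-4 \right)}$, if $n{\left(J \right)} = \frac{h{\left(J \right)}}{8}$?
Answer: $\frac{1701}{4} \approx 425.25$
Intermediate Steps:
$M{\left(j,G \right)} = 2 - 10 G$ ($M{\left(j,G \right)} = \left(-4 - 6\right) G + 2 = - 10 G + 2 = 2 - 10 G$)
$F{\left(o \right)} = - 21 o$ ($F{\left(o \right)} = - 7 \left(o 2 + o\right) = - 7 \left(2 o + o\right) = - 7 \cdot 3 o = - 21 o$)
$h{\left(L \right)} = -66 - 3 L$ ($h{\left(L \right)} = - 3 \left(\left(2 - -20\right) + L\right) = - 3 \left(\left(2 + 20\right) + L\right) = - 3 \left(22 + L\right) = -66 - 3 L$)
$n{\left(J \right)} = - \frac{33}{4} - \frac{3 J}{8}$ ($n{\left(J \right)} = \frac{-66 - 3 J}{8} = \left(-66 - 3 J\right) \frac{1}{8} = - \frac{33}{4} - \frac{3 J}{8}$)
$F{\left(3 \right)} n{\left(-4 \right)} = \left(-21\right) 3 \left(- \frac{33}{4} - - \frac{3}{2}\right) = - 63 \left(- \frac{33}{4} + \frac{3}{2}\right) = \left(-63\right) \left(- \frac{27}{4}\right) = \frac{1701}{4}$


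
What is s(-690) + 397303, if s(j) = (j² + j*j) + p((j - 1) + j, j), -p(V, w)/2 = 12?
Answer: 1349479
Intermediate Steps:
p(V, w) = -24 (p(V, w) = -2*12 = -24)
s(j) = -24 + 2*j² (s(j) = (j² + j*j) - 24 = (j² + j²) - 24 = 2*j² - 24 = -24 + 2*j²)
s(-690) + 397303 = (-24 + 2*(-690)²) + 397303 = (-24 + 2*476100) + 397303 = (-24 + 952200) + 397303 = 952176 + 397303 = 1349479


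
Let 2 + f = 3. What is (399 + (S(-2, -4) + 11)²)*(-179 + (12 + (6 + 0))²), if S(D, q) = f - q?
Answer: 94975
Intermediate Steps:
f = 1 (f = -2 + 3 = 1)
S(D, q) = 1 - q
(399 + (S(-2, -4) + 11)²)*(-179 + (12 + (6 + 0))²) = (399 + ((1 - 1*(-4)) + 11)²)*(-179 + (12 + (6 + 0))²) = (399 + ((1 + 4) + 11)²)*(-179 + (12 + 6)²) = (399 + (5 + 11)²)*(-179 + 18²) = (399 + 16²)*(-179 + 324) = (399 + 256)*145 = 655*145 = 94975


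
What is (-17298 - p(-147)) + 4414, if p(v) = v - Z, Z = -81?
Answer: -12818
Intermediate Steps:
p(v) = 81 + v (p(v) = v - 1*(-81) = v + 81 = 81 + v)
(-17298 - p(-147)) + 4414 = (-17298 - (81 - 147)) + 4414 = (-17298 - 1*(-66)) + 4414 = (-17298 + 66) + 4414 = -17232 + 4414 = -12818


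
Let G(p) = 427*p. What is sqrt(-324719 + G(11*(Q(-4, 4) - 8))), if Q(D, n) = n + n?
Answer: I*sqrt(324719) ≈ 569.84*I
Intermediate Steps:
Q(D, n) = 2*n
sqrt(-324719 + G(11*(Q(-4, 4) - 8))) = sqrt(-324719 + 427*(11*(2*4 - 8))) = sqrt(-324719 + 427*(11*(8 - 8))) = sqrt(-324719 + 427*(11*0)) = sqrt(-324719 + 427*0) = sqrt(-324719 + 0) = sqrt(-324719) = I*sqrt(324719)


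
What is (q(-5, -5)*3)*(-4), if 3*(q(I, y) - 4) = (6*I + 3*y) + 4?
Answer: 116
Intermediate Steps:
q(I, y) = 16/3 + y + 2*I (q(I, y) = 4 + ((6*I + 3*y) + 4)/3 = 4 + ((3*y + 6*I) + 4)/3 = 4 + (4 + 3*y + 6*I)/3 = 4 + (4/3 + y + 2*I) = 16/3 + y + 2*I)
(q(-5, -5)*3)*(-4) = ((16/3 - 5 + 2*(-5))*3)*(-4) = ((16/3 - 5 - 10)*3)*(-4) = -29/3*3*(-4) = -29*(-4) = 116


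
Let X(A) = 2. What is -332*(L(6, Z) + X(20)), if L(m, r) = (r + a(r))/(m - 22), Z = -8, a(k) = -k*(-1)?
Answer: -996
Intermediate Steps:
a(k) = k
L(m, r) = 2*r/(-22 + m) (L(m, r) = (r + r)/(m - 22) = (2*r)/(-22 + m) = 2*r/(-22 + m))
-332*(L(6, Z) + X(20)) = -332*(2*(-8)/(-22 + 6) + 2) = -332*(2*(-8)/(-16) + 2) = -332*(2*(-8)*(-1/16) + 2) = -332*(1 + 2) = -332*3 = -996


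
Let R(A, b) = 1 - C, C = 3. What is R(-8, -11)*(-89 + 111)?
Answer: -44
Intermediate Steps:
R(A, b) = -2 (R(A, b) = 1 - 1*3 = 1 - 3 = -2)
R(-8, -11)*(-89 + 111) = -2*(-89 + 111) = -2*22 = -44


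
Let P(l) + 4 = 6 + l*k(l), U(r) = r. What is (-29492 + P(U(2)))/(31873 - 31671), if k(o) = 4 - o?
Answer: -14743/101 ≈ -145.97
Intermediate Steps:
P(l) = 2 + l*(4 - l) (P(l) = -4 + (6 + l*(4 - l)) = 2 + l*(4 - l))
(-29492 + P(U(2)))/(31873 - 31671) = (-29492 + (2 - 1*2*(-4 + 2)))/(31873 - 31671) = (-29492 + (2 - 1*2*(-2)))/202 = (-29492 + (2 + 4))*(1/202) = (-29492 + 6)*(1/202) = -29486*1/202 = -14743/101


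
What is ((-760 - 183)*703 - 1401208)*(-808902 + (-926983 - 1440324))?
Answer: 6556130516633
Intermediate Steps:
((-760 - 183)*703 - 1401208)*(-808902 + (-926983 - 1440324)) = (-943*703 - 1401208)*(-808902 - 2367307) = (-662929 - 1401208)*(-3176209) = -2064137*(-3176209) = 6556130516633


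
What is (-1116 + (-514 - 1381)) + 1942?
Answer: -1069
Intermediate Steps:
(-1116 + (-514 - 1381)) + 1942 = (-1116 - 1895) + 1942 = -3011 + 1942 = -1069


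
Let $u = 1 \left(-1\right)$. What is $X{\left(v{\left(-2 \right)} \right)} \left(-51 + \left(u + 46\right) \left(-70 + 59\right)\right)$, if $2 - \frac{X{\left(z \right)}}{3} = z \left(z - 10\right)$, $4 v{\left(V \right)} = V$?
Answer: $\frac{10647}{2} \approx 5323.5$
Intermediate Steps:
$v{\left(V \right)} = \frac{V}{4}$
$u = -1$
$X{\left(z \right)} = 6 - 3 z \left(-10 + z\right)$ ($X{\left(z \right)} = 6 - 3 z \left(z - 10\right) = 6 - 3 z \left(-10 + z\right)$)
$X{\left(v{\left(-2 \right)} \right)} \left(-51 + \left(u + 46\right) \left(-70 + 59\right)\right) = \left(6 - 3 \left(\frac{1}{4} \left(-2\right)\right)^{2} + 30 \cdot \frac{1}{4} \left(-2\right)\right) \left(-51 + \left(-1 + 46\right) \left(-70 + 59\right)\right) = \left(6 - 3 \left(- \frac{1}{2}\right)^{2} + 30 \left(- \frac{1}{2}\right)\right) \left(-51 + 45 \left(-11\right)\right) = \left(6 - \frac{3}{4} - 15\right) \left(-51 - 495\right) = \left(6 - \frac{3}{4} - 15\right) \left(-546\right) = \left(- \frac{39}{4}\right) \left(-546\right) = \frac{10647}{2}$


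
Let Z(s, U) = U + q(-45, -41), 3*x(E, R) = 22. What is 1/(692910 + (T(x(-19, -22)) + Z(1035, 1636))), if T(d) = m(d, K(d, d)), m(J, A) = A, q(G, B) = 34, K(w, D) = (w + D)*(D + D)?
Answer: 9/6253156 ≈ 1.4393e-6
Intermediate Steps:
x(E, R) = 22/3 (x(E, R) = (⅓)*22 = 22/3)
K(w, D) = 2*D*(D + w) (K(w, D) = (D + w)*(2*D) = 2*D*(D + w))
T(d) = 4*d² (T(d) = 2*d*(d + d) = 2*d*(2*d) = 4*d²)
Z(s, U) = 34 + U (Z(s, U) = U + 34 = 34 + U)
1/(692910 + (T(x(-19, -22)) + Z(1035, 1636))) = 1/(692910 + (4*(22/3)² + (34 + 1636))) = 1/(692910 + (4*(484/9) + 1670)) = 1/(692910 + (1936/9 + 1670)) = 1/(692910 + 16966/9) = 1/(6253156/9) = 9/6253156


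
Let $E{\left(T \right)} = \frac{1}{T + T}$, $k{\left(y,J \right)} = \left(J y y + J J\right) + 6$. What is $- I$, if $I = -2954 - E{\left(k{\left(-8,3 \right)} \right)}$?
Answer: $\frac{1222957}{414} \approx 2954.0$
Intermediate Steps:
$k{\left(y,J \right)} = 6 + J^{2} + J y^{2}$ ($k{\left(y,J \right)} = \left(J y^{2} + J^{2}\right) + 6 = \left(J^{2} + J y^{2}\right) + 6 = 6 + J^{2} + J y^{2}$)
$E{\left(T \right)} = \frac{1}{2 T}$
$I = - \frac{1222957}{414}$ ($I = -2954 - \frac{1}{2 \left(6 + 3^{2} + 3 \left(-8\right)^{2}\right)} = -2954 - \frac{1}{2 \left(6 + 9 + 3 \cdot 64\right)} = -2954 - \frac{1}{2 \left(6 + 9 + 192\right)} = -2954 - \frac{1}{2 \cdot 207} = -2954 - \frac{1}{2} \cdot \frac{1}{207} = -2954 - \frac{1}{414} = - \frac{1222957}{414} \approx -2954.0$)
$- I = \left(-1\right) \left(- \frac{1222957}{414}\right) = \frac{1222957}{414}$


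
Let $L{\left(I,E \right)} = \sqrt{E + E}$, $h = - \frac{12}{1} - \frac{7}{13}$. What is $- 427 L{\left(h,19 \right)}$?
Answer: $- 427 \sqrt{38} \approx -2632.2$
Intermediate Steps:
$h = - \frac{163}{13}$ ($h = \left(-12\right) 1 - \frac{7}{13} = -12 - \frac{7}{13} = - \frac{163}{13} \approx -12.538$)
$L{\left(I,E \right)} = \sqrt{2} \sqrt{E}$ ($L{\left(I,E \right)} = \sqrt{2 E} = \sqrt{2} \sqrt{E}$)
$- 427 L{\left(h,19 \right)} = - 427 \sqrt{2} \sqrt{19} = - 427 \sqrt{38}$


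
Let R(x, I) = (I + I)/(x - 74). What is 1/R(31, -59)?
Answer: 43/118 ≈ 0.36441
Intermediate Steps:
R(x, I) = 2*I/(-74 + x) (R(x, I) = (2*I)/(-74 + x) = 2*I/(-74 + x))
1/R(31, -59) = 1/(2*(-59)/(-74 + 31)) = 1/(2*(-59)/(-43)) = 1/(2*(-59)*(-1/43)) = 1/(118/43) = 43/118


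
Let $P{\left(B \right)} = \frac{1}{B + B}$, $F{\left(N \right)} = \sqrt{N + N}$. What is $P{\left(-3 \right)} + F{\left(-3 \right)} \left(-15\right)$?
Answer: $- \frac{1}{6} - 15 i \sqrt{6} \approx -0.16667 - 36.742 i$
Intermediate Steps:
$F{\left(N \right)} = \sqrt{2} \sqrt{N}$ ($F{\left(N \right)} = \sqrt{2 N} = \sqrt{2} \sqrt{N}$)
$P{\left(B \right)} = \frac{1}{2 B}$
$P{\left(-3 \right)} + F{\left(-3 \right)} \left(-15\right) = \frac{1}{2 \left(-3\right)} + \sqrt{2} \sqrt{-3} \left(-15\right) = \frac{1}{2} \left(- \frac{1}{3}\right) + \sqrt{2} i \sqrt{3} \left(-15\right) = - \frac{1}{6} + i \sqrt{6} \left(-15\right) = - \frac{1}{6} - 15 i \sqrt{6}$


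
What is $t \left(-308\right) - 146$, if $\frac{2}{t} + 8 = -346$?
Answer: $- \frac{25534}{177} \approx -144.26$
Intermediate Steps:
$t = - \frac{1}{177}$ ($t = \frac{2}{-8 - 346} = \frac{2}{-354} = 2 \left(- \frac{1}{354}\right) = - \frac{1}{177} \approx -0.0056497$)
$t \left(-308\right) - 146 = \left(- \frac{1}{177}\right) \left(-308\right) - 146 = \frac{308}{177} - 146 = - \frac{25534}{177}$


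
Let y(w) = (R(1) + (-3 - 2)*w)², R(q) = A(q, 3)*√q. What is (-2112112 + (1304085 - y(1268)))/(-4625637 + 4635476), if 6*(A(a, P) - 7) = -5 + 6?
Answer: -1472860981/354204 ≈ -4158.2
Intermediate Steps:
A(a, P) = 43/6 (A(a, P) = 7 + (-5 + 6)/6 = 7 + (⅙)*1 = 7 + ⅙ = 43/6)
R(q) = 43*√q/6
y(w) = (43/6 - 5*w)² (y(w) = (43*√1/6 + (-3 - 2)*w)² = ((43/6)*1 - 5*w)² = (43/6 - 5*w)²)
(-2112112 + (1304085 - y(1268)))/(-4625637 + 4635476) = (-2112112 + (1304085 - (-43 + 30*1268)²/36))/(-4625637 + 4635476) = (-2112112 + (1304085 - (-43 + 38040)²/36))/9839 = (-2112112 + (1304085 - 37997²/36))*(1/9839) = (-2112112 + (1304085 - 1443772009/36))*(1/9839) = (-2112112 - 1396824949/36)*(1/9839) = -1472860981/36*1/9839 = -1472860981/354204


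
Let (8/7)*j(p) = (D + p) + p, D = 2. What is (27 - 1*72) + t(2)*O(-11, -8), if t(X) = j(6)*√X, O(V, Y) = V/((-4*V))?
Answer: -45 - 49*√2/16 ≈ -49.331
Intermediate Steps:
j(p) = 7/4 + 7*p/4 (j(p) = 7*((2 + p) + p)/8 = 7*(2 + 2*p)/8 = 7/4 + 7*p/4)
O(V, Y) = -¼ (O(V, Y) = V*(-1/(4*V)) = -¼)
t(X) = 49*√X/4 (t(X) = (7/4 + (7/4)*6)*√X = (7/4 + 21/2)*√X = 49*√X/4)
(27 - 1*72) + t(2)*O(-11, -8) = (27 - 1*72) + (49*√2/4)*(-¼) = (27 - 72) - 49*√2/16 = -45 - 49*√2/16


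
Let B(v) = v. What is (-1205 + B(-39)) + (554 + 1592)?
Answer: 902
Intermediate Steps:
(-1205 + B(-39)) + (554 + 1592) = (-1205 - 39) + (554 + 1592) = -1244 + 2146 = 902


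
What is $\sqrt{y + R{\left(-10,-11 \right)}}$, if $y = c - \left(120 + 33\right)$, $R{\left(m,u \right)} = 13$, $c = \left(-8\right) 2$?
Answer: $2 i \sqrt{39} \approx 12.49 i$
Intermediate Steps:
$c = -16$
$y = -169$ ($y = -16 - \left(120 + 33\right) = -16 - 153 = -169$)
$\sqrt{y + R{\left(-10,-11 \right)}} = \sqrt{-169 + 13} = \sqrt{-156} = 2 i \sqrt{39}$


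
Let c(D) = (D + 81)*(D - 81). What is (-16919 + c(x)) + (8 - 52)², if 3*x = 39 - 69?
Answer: -21444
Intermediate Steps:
x = -10 (x = (39 - 69)/3 = (⅓)*(-30) = -10)
c(D) = (-81 + D)*(81 + D) (c(D) = (81 + D)*(-81 + D) = (-81 + D)*(81 + D))
(-16919 + c(x)) + (8 - 52)² = (-16919 + (-6561 + (-10)²)) + (8 - 52)² = (-16919 + (-6561 + 100)) + (-44)² = (-16919 - 6461) + 1936 = -23380 + 1936 = -21444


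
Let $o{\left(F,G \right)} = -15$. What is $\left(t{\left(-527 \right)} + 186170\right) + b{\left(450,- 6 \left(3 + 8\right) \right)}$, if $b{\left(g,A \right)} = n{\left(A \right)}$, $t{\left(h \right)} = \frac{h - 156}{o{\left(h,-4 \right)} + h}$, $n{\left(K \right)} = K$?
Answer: $\frac{100869051}{542} \approx 1.8611 \cdot 10^{5}$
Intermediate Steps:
$t{\left(h \right)} = \frac{-156 + h}{-15 + h}$ ($t{\left(h \right)} = \frac{h - 156}{-15 + h} = \frac{-156 + h}{-15 + h}$)
$b{\left(g,A \right)} = A$
$\left(t{\left(-527 \right)} + 186170\right) + b{\left(450,- 6 \left(3 + 8\right) \right)} = \left(\frac{-156 - 527}{-15 - 527} + 186170\right) - 6 \left(3 + 8\right) = \left(\frac{1}{-542} \left(-683\right) + 186170\right) - 66 = \left(\left(- \frac{1}{542}\right) \left(-683\right) + 186170\right) - 66 = \left(\frac{683}{542} + 186170\right) - 66 = \frac{100904823}{542} - 66 = \frac{100869051}{542}$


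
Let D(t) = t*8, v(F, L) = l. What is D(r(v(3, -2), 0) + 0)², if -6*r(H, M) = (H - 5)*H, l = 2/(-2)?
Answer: 64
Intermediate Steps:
l = -1 (l = 2*(-½) = -1)
v(F, L) = -1
r(H, M) = -H*(-5 + H)/6 (r(H, M) = -(H - 5)*H/6 = -(-5 + H)*H/6 = -H*(-5 + H)/6)
D(t) = 8*t
D(r(v(3, -2), 0) + 0)² = (8*((⅙)*(-1)*(5 - 1*(-1)) + 0))² = (8*((⅙)*(-1)*(5 + 1) + 0))² = (8*((⅙)*(-1)*6 + 0))² = (8*(-1 + 0))² = (8*(-1))² = (-8)² = 64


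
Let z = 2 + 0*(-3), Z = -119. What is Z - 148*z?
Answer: -415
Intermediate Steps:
z = 2 (z = 2 + 0 = 2)
Z - 148*z = -119 - 148*2 = -119 - 296 = -415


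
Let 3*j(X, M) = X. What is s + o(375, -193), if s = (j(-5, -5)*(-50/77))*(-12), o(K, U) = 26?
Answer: 1002/77 ≈ 13.013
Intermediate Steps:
j(X, M) = X/3
s = -1000/77 (s = (((⅓)*(-5))*(-50/77))*(-12) = -(-250)/(3*77)*(-12) = -5/3*(-50/77)*(-12) = (250/231)*(-12) = -1000/77 ≈ -12.987)
s + o(375, -193) = -1000/77 + 26 = 1002/77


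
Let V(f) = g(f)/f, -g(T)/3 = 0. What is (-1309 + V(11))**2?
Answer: 1713481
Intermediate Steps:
g(T) = 0 (g(T) = -3*0 = 0)
V(f) = 0 (V(f) = 0/f = 0)
(-1309 + V(11))**2 = (-1309 + 0)**2 = (-1309)**2 = 1713481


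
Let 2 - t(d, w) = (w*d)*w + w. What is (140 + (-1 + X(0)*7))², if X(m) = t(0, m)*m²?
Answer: 19321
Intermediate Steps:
t(d, w) = 2 - w - d*w² (t(d, w) = 2 - ((w*d)*w + w) = 2 - ((d*w)*w + w) = 2 - (d*w² + w) = 2 - (w + d*w²) = 2 + (-w - d*w²) = 2 - w - d*w²)
X(m) = m²*(2 - m) (X(m) = (2 - m - 1*0*m²)*m² = (2 - m + 0)*m² = (2 - m)*m² = m²*(2 - m))
(140 + (-1 + X(0)*7))² = (140 + (-1 + (0²*(2 - 1*0))*7))² = (140 + (-1 + (0*(2 + 0))*7))² = (140 + (-1 + (0*2)*7))² = (140 + (-1 + 0*7))² = (140 + (-1 + 0))² = (140 - 1)² = 139² = 19321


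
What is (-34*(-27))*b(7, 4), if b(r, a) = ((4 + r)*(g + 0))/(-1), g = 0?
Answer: 0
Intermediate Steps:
b(r, a) = 0 (b(r, a) = ((4 + r)*(0 + 0))/(-1) = ((4 + r)*0)*(-1) = 0*(-1) = 0)
(-34*(-27))*b(7, 4) = -34*(-27)*0 = 918*0 = 0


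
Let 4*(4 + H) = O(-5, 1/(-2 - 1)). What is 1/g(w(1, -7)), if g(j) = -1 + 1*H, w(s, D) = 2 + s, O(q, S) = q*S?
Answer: -12/55 ≈ -0.21818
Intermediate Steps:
O(q, S) = S*q
H = -43/12 (H = -4 + (-5/(-2 - 1))/4 = -4 + (-5/(-3))/4 = -4 + (-⅓*(-5))/4 = -4 + (¼)*(5/3) = -4 + 5/12 = -43/12 ≈ -3.5833)
g(j) = -55/12 (g(j) = -1 + 1*(-43/12) = -1 - 43/12 = -55/12)
1/g(w(1, -7)) = 1/(-55/12) = -12/55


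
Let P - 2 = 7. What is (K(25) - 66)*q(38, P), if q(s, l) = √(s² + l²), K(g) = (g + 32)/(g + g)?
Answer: -3243*√61/10 ≈ -2532.9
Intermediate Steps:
P = 9 (P = 2 + 7 = 9)
K(g) = (32 + g)/(2*g) (K(g) = (32 + g)/((2*g)) = (32 + g)*(1/(2*g)) = (32 + g)/(2*g))
q(s, l) = √(l² + s²)
(K(25) - 66)*q(38, P) = ((½)*(32 + 25)/25 - 66)*√(9² + 38²) = ((½)*(1/25)*57 - 66)*√(81 + 1444) = (57/50 - 66)*√1525 = -3243*√61/10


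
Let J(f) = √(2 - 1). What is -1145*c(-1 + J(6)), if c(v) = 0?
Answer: 0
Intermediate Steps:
J(f) = 1 (J(f) = √1 = 1)
-1145*c(-1 + J(6)) = -1145*0 = 0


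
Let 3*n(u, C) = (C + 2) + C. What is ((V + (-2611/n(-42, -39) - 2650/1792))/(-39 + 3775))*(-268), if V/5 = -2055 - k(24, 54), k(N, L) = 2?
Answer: 11615282341/15900416 ≈ 730.50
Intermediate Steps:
n(u, C) = 2/3 + 2*C/3 (n(u, C) = ((C + 2) + C)/3 = ((2 + C) + C)/3 = (2 + 2*C)/3 = 2/3 + 2*C/3)
V = -10285 (V = 5*(-2055 - 1*2) = 5*(-2055 - 2) = 5*(-2057) = -10285)
((V + (-2611/n(-42, -39) - 2650/1792))/(-39 + 3775))*(-268) = ((-10285 + (-2611/(2/3 + (2/3)*(-39)) - 2650/1792))/(-39 + 3775))*(-268) = ((-10285 + (-2611/(2/3 - 26) - 2650*1/1792))/3736)*(-268) = ((-10285 + (-2611/(-76/3) - 1325/896))*(1/3736))*(-268) = ((-10285 + (-2611*(-3/76) - 1325/896))*(1/3736))*(-268) = ((-10285 + (7833/76 - 1325/896))*(1/3736))*(-268) = ((-10285 + 1729417/17024)*(1/3736))*(-268) = -173362423/17024*1/3736*(-268) = -173362423/63601664*(-268) = 11615282341/15900416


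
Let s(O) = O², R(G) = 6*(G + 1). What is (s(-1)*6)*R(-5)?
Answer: -144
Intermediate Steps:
R(G) = 6 + 6*G (R(G) = 6*(1 + G) = 6 + 6*G)
(s(-1)*6)*R(-5) = ((-1)²*6)*(6 + 6*(-5)) = (1*6)*(6 - 30) = 6*(-24) = -144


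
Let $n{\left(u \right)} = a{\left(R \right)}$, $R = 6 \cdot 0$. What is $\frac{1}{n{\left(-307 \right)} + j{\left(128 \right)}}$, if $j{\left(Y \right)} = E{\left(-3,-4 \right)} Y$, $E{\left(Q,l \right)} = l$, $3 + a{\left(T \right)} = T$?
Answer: $- \frac{1}{515} \approx -0.0019417$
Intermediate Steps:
$R = 0$
$a{\left(T \right)} = -3 + T$
$n{\left(u \right)} = -3$ ($n{\left(u \right)} = -3 + 0 = -3$)
$j{\left(Y \right)} = - 4 Y$
$\frac{1}{n{\left(-307 \right)} + j{\left(128 \right)}} = \frac{1}{-3 - 512} = \frac{1}{-515} = - \frac{1}{515}$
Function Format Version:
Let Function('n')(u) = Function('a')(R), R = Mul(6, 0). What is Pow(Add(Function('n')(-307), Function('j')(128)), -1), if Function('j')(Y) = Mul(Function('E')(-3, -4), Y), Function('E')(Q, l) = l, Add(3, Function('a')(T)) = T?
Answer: Rational(-1, 515) ≈ -0.0019417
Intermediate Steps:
R = 0
Function('a')(T) = Add(-3, T)
Function('n')(u) = -3 (Function('n')(u) = Add(-3, 0) = -3)
Function('j')(Y) = Mul(-4, Y)
Pow(Add(Function('n')(-307), Function('j')(128)), -1) = Pow(Add(-3, Mul(-4, 128)), -1) = Pow(Add(-3, -512), -1) = Pow(-515, -1) = Rational(-1, 515)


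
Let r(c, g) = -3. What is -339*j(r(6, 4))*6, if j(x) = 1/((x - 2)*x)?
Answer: -678/5 ≈ -135.60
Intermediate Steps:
j(x) = 1/(x*(-2 + x)) (j(x) = 1/((-2 + x)*x) = 1/(x*(-2 + x)))
-339*j(r(6, 4))*6 = -339*1/((-3)*(-2 - 3))*6 = -339*(-⅓/(-5))*6 = -339*(-⅓*(-⅕))*6 = -113*6/5 = -339*⅖ = -678/5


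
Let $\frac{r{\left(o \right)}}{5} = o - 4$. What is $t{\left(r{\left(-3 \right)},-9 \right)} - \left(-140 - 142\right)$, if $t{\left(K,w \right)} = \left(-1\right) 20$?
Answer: $262$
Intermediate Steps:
$r{\left(o \right)} = -20 + 5 o$ ($r{\left(o \right)} = 5 \left(o - 4\right) = 5 \left(-4 + o\right) = -20 + 5 o$)
$t{\left(K,w \right)} = -20$
$t{\left(r{\left(-3 \right)},-9 \right)} - \left(-140 - 142\right) = -20 - \left(-140 - 142\right) = -20 - -282 = -20 + 282 = 262$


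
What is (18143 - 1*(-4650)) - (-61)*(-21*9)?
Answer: 11264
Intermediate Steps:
(18143 - 1*(-4650)) - (-61)*(-21*9) = (18143 + 4650) - (-61)*(-189) = 22793 - 1*11529 = 22793 - 11529 = 11264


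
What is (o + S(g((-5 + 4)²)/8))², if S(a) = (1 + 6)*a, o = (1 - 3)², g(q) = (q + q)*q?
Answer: 529/16 ≈ 33.063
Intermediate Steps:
g(q) = 2*q² (g(q) = (2*q)*q = 2*q²)
o = 4 (o = (-2)² = 4)
S(a) = 7*a
(o + S(g((-5 + 4)²)/8))² = (4 + 7*((2*((-5 + 4)²)²)/8))² = (4 + 7*((2*((-1)²)²)*(⅛)))² = (4 + 7*((2*1²)*(⅛)))² = (4 + 7*((2*1)*(⅛)))² = (4 + 7*(2*(⅛)))² = (4 + 7*(¼))² = (4 + 7/4)² = (23/4)² = 529/16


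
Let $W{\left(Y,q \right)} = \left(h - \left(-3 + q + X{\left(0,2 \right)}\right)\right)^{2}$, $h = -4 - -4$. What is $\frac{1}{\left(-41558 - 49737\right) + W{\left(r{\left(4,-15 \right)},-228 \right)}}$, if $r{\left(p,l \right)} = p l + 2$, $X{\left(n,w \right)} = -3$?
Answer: $- \frac{1}{36539} \approx -2.7368 \cdot 10^{-5}$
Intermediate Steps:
$h = 0$ ($h = -4 + 4 = 0$)
$r{\left(p,l \right)} = 2 + l p$ ($r{\left(p,l \right)} = l p + 2 = 2 + l p$)
$W{\left(Y,q \right)} = \left(6 - q\right)^{2}$ ($W{\left(Y,q \right)} = \left(0 - \left(-6 + q\right)\right)^{2} = \left(6 - q\right)^{2}$)
$\frac{1}{\left(-41558 - 49737\right) + W{\left(r{\left(4,-15 \right)},-228 \right)}} = \frac{1}{\left(-41558 - 49737\right) + \left(-6 - 228\right)^{2}} = \frac{1}{-91295 + \left(-234\right)^{2}} = \frac{1}{-91295 + 54756} = \frac{1}{-36539} = - \frac{1}{36539}$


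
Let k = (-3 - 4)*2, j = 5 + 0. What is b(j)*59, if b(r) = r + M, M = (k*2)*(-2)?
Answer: 3599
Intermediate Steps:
j = 5
k = -14 (k = -7*2 = -14)
M = 56 (M = -14*2*(-2) = -28*(-2) = 56)
b(r) = 56 + r (b(r) = r + 56 = 56 + r)
b(j)*59 = (56 + 5)*59 = 61*59 = 3599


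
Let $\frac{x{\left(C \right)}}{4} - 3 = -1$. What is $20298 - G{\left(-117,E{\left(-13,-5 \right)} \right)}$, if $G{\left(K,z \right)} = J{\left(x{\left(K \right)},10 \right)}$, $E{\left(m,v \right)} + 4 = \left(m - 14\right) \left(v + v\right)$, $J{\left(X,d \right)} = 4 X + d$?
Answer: $20256$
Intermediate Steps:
$x{\left(C \right)} = 8$ ($x{\left(C \right)} = 12 + 4 \left(-1\right) = 12 - 4 = 8$)
$J{\left(X,d \right)} = d + 4 X$
$E{\left(m,v \right)} = -4 + 2 v \left(-14 + m\right)$ ($E{\left(m,v \right)} = -4 + \left(m - 14\right) \left(v + v\right) = -4 + \left(-14 + m\right) 2 v = -4 + 2 v \left(-14 + m\right)$)
$G{\left(K,z \right)} = 42$ ($G{\left(K,z \right)} = 10 + 4 \cdot 8 = 10 + 32 = 42$)
$20298 - G{\left(-117,E{\left(-13,-5 \right)} \right)} = 20298 - 42 = 20256$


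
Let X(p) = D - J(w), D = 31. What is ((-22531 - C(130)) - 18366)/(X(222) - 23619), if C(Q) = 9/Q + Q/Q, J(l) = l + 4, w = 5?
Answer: 5316749/3067610 ≈ 1.7332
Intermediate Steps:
J(l) = 4 + l
C(Q) = 1 + 9/Q (C(Q) = 9/Q + 1 = 1 + 9/Q)
X(p) = 22 (X(p) = 31 - (4 + 5) = 31 - 1*9 = 31 - 9 = 22)
((-22531 - C(130)) - 18366)/(X(222) - 23619) = ((-22531 - (9 + 130)/130) - 18366)/(22 - 23619) = ((-22531 - 139/130) - 18366)/(-23597) = ((-22531 - 1*139/130) - 18366)*(-1/23597) = ((-22531 - 139/130) - 18366)*(-1/23597) = (-2929169/130 - 18366)*(-1/23597) = -5316749/130*(-1/23597) = 5316749/3067610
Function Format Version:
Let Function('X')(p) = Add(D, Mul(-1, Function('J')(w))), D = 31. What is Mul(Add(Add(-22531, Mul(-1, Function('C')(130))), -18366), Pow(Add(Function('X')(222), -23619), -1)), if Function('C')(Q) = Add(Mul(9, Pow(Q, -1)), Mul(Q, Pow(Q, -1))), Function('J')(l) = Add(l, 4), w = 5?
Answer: Rational(5316749, 3067610) ≈ 1.7332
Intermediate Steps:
Function('J')(l) = Add(4, l)
Function('C')(Q) = Add(1, Mul(9, Pow(Q, -1))) (Function('C')(Q) = Add(Mul(9, Pow(Q, -1)), 1) = Add(1, Mul(9, Pow(Q, -1))))
Function('X')(p) = 22 (Function('X')(p) = Add(31, Mul(-1, Add(4, 5))) = Add(31, Mul(-1, 9)) = Add(31, -9) = 22)
Mul(Add(Add(-22531, Mul(-1, Function('C')(130))), -18366), Pow(Add(Function('X')(222), -23619), -1)) = Mul(Add(Add(-22531, Mul(-1, Mul(Pow(130, -1), Add(9, 130)))), -18366), Pow(Add(22, -23619), -1)) = Mul(Add(Add(-22531, Mul(-1, Mul(Rational(1, 130), 139))), -18366), Pow(-23597, -1)) = Mul(Add(Add(-22531, Mul(-1, Rational(139, 130))), -18366), Rational(-1, 23597)) = Mul(Add(Add(-22531, Rational(-139, 130)), -18366), Rational(-1, 23597)) = Mul(Add(Rational(-2929169, 130), -18366), Rational(-1, 23597)) = Mul(Rational(-5316749, 130), Rational(-1, 23597)) = Rational(5316749, 3067610)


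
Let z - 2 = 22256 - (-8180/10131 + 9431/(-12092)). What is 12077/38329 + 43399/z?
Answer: 236710819729574741/104518953296612773 ≈ 2.2648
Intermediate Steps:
z = 2726889647437/122504052 (z = 2 + (22256 - (-8180/10131 + 9431/(-12092))) = 2 + (22256 - (-8180*1/10131 + 9431*(-1/12092))) = 2 + (22256 - (-8180/10131 - 9431/12092)) = 2 + (22256 - 1*(-194458021/122504052)) = 2 + (22256 + 194458021/122504052) = 2 + 2726644639333/122504052 = 2726889647437/122504052 ≈ 22260.)
12077/38329 + 43399/z = 12077/38329 + 43399/(2726889647437/122504052) = 12077*(1/38329) + 43399*(122504052/2726889647437) = 12077/38329 + 5316553352748/2726889647437 = 236710819729574741/104518953296612773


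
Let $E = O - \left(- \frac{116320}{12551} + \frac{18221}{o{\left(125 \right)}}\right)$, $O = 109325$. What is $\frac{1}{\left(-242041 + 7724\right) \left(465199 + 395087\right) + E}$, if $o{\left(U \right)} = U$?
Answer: $- \frac{1568875}{316253078027237646} \approx -4.9608 \cdot 10^{-12}$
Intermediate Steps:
$E = \frac{171303107604}{1568875}$ ($E = 109325 - \left(- \frac{116320}{12551} + \frac{18221}{125}\right) = 109325 - \frac{214151771}{1568875} = \frac{171303107604}{1568875} \approx 1.0919 \cdot 10^{5}$)
$\frac{1}{\left(-242041 + 7724\right) \left(465199 + 395087\right) + E} = \frac{1}{\left(-242041 + 7724\right) \left(465199 + 395087\right) + \frac{171303107604}{1568875}} = \frac{1}{\left(-234317\right) 860286 + \frac{171303107604}{1568875}} = \frac{1}{-201579634662 + \frac{171303107604}{1568875}} = \frac{1}{- \frac{316253078027237646}{1568875}} = - \frac{1568875}{316253078027237646}$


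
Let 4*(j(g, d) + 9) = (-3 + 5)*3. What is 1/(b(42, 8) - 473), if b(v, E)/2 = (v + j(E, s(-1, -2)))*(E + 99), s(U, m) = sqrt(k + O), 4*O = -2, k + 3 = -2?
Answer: 1/6910 ≈ 0.00014472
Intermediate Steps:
k = -5 (k = -3 - 2 = -5)
O = -1/2 (O = (1/4)*(-2) = -1/2 ≈ -0.50000)
s(U, m) = I*sqrt(22)/2 (s(U, m) = sqrt(-5 - 1/2) = sqrt(-11/2) = I*sqrt(22)/2)
j(g, d) = -15/2 (j(g, d) = -9 + ((-3 + 5)*3)/4 = -9 + (2*3)/4 = -9 + (1/4)*6 = -9 + 3/2 = -15/2)
b(v, E) = 2*(99 + E)*(-15/2 + v) (b(v, E) = 2*((v - 15/2)*(E + 99)) = 2*((-15/2 + v)*(99 + E)) = 2*((99 + E)*(-15/2 + v)) = 2*(99 + E)*(-15/2 + v))
1/(b(42, 8) - 473) = 1/((-1485 - 15*8 + 198*42 + 2*8*42) - 473) = 1/((-1485 - 120 + 8316 + 672) - 473) = 1/(7383 - 473) = 1/6910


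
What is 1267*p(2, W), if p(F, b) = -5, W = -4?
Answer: -6335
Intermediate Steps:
1267*p(2, W) = 1267*(-5) = -6335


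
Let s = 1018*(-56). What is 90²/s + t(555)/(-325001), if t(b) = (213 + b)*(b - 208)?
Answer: -4456228017/4631914252 ≈ -0.96207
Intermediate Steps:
s = -57008
t(b) = (-208 + b)*(213 + b) (t(b) = (213 + b)*(-208 + b) = (-208 + b)*(213 + b))
90²/s + t(555)/(-325001) = 90²/(-57008) + (-44304 + 555² + 5*555)/(-325001) = 8100*(-1/57008) + (-44304 + 308025 + 2775)*(-1/325001) = -2025/14252 + 266496*(-1/325001) = -2025/14252 - 266496/325001 = -4456228017/4631914252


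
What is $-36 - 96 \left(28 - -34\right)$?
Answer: $-5988$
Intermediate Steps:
$-36 - 96 \left(28 - -34\right) = -36 - 96 \left(28 + 34\right) = -36 - 5952 = -5988$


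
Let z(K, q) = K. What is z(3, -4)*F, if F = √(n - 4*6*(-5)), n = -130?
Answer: 3*I*√10 ≈ 9.4868*I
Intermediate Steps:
F = I*√10 (F = √(-130 - 4*6*(-5)) = √(-130 - 24*(-5)) = √(-130 + 120) = √(-10) = I*√10 ≈ 3.1623*I)
z(3, -4)*F = 3*(I*√10) = 3*I*√10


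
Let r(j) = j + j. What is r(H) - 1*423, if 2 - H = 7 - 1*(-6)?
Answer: -445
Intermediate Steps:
H = -11 (H = 2 - (7 - 1*(-6)) = 2 - (7 + 6) = 2 - 1*13 = 2 - 13 = -11)
r(j) = 2*j
r(H) - 1*423 = 2*(-11) - 1*423 = -22 - 423 = -445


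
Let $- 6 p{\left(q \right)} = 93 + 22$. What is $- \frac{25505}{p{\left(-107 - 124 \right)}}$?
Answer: $\frac{30606}{23} \approx 1330.7$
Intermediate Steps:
$p{\left(q \right)} = - \frac{115}{6}$ ($p{\left(q \right)} = - \frac{93 + 22}{6} = \left(- \frac{1}{6}\right) 115 = - \frac{115}{6}$)
$- \frac{25505}{p{\left(-107 - 124 \right)}} = - \frac{25505}{- \frac{115}{6}} = \left(-25505\right) \left(- \frac{6}{115}\right) = \frac{30606}{23}$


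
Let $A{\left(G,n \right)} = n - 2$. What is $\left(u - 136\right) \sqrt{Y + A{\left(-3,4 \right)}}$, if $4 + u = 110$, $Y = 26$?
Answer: $- 60 \sqrt{7} \approx -158.75$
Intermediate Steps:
$u = 106$ ($u = -4 + 110 = 106$)
$A{\left(G,n \right)} = -2 + n$ ($A{\left(G,n \right)} = n - 2 = -2 + n$)
$\left(u - 136\right) \sqrt{Y + A{\left(-3,4 \right)}} = \left(106 - 136\right) \sqrt{26 + \left(-2 + 4\right)} = - 30 \sqrt{26 + 2} = - 30 \sqrt{28} = - 30 \cdot 2 \sqrt{7} = - 60 \sqrt{7}$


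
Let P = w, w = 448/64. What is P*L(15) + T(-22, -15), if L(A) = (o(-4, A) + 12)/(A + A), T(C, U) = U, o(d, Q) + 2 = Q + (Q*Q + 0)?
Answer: 130/3 ≈ 43.333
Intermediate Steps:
o(d, Q) = -2 + Q + Q² (o(d, Q) = -2 + (Q + (Q*Q + 0)) = -2 + (Q + (Q² + 0)) = -2 + (Q + Q²) = -2 + Q + Q²)
w = 7 (w = 448*(1/64) = 7)
L(A) = (10 + A + A²)/(2*A) (L(A) = ((-2 + A + A²) + 12)/(A + A) = (10 + A + A²)/((2*A)) = (10 + A + A²)*(1/(2*A)) = (10 + A + A²)/(2*A))
P = 7
P*L(15) + T(-22, -15) = 7*((½)*(10 + 15 + 15²)/15) - 15 = 7*((½)*(1/15)*(10 + 15 + 225)) - 15 = 7*((½)*(1/15)*250) - 15 = 7*(25/3) - 15 = 175/3 - 15 = 130/3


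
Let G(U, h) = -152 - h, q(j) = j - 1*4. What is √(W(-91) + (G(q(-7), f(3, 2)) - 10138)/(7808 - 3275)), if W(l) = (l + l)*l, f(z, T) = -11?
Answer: √340270855311/4533 ≈ 128.68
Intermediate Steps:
q(j) = -4 + j (q(j) = j - 4 = -4 + j)
W(l) = 2*l² (W(l) = (2*l)*l = 2*l²)
√(W(-91) + (G(q(-7), f(3, 2)) - 10138)/(7808 - 3275)) = √(2*(-91)² + ((-152 - 1*(-11)) - 10138)/(7808 - 3275)) = √(2*8281 + ((-152 + 11) - 10138)/4533) = √(16562 + (-141 - 10138)*(1/4533)) = √(16562 - 10279*1/4533) = √(16562 - 10279/4533) = √(75065267/4533) = √340270855311/4533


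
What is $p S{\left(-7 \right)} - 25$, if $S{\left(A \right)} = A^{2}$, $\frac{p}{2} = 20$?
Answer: $1935$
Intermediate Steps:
$p = 40$ ($p = 2 \cdot 20 = 40$)
$p S{\left(-7 \right)} - 25 = 40 \left(-7\right)^{2} - 25 = 40 \cdot 49 - 25 = 1960 - 25 = 1935$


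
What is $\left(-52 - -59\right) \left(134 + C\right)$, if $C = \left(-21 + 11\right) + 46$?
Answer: $1190$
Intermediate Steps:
$C = 36$ ($C = -10 + 46 = 36$)
$\left(-52 - -59\right) \left(134 + C\right) = \left(-52 - -59\right) \left(134 + 36\right) = \left(-52 + 59\right) 170 = 7 \cdot 170 = 1190$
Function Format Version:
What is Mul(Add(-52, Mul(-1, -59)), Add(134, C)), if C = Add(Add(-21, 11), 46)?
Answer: 1190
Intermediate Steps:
C = 36 (C = Add(-10, 46) = 36)
Mul(Add(-52, Mul(-1, -59)), Add(134, C)) = Mul(Add(-52, Mul(-1, -59)), Add(134, 36)) = Mul(Add(-52, 59), 170) = Mul(7, 170) = 1190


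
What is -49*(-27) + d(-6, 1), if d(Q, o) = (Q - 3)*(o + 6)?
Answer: 1260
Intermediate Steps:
d(Q, o) = (-3 + Q)*(6 + o)
-49*(-27) + d(-6, 1) = -49*(-27) + (-18 - 3*1 + 6*(-6) - 6*1) = 1323 + (-18 - 3 - 36 - 6) = 1323 - 63 = 1260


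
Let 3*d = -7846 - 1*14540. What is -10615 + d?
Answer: -18077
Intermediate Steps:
d = -7462 (d = (-7846 - 1*14540)/3 = (-7846 - 14540)/3 = (⅓)*(-22386) = -7462)
-10615 + d = -10615 - 7462 = -18077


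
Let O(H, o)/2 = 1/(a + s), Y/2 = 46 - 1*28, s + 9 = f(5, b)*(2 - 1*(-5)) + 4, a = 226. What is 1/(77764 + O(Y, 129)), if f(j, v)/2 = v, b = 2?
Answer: 249/19363238 ≈ 1.2859e-5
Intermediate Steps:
f(j, v) = 2*v
s = 23 (s = -9 + ((2*2)*(2 - 1*(-5)) + 4) = -9 + (4*(2 + 5) + 4) = -9 + (4*7 + 4) = -9 + (28 + 4) = -9 + 32 = 23)
Y = 36 (Y = 2*(46 - 1*28) = 2*(46 - 28) = 2*18 = 36)
O(H, o) = 2/249 (O(H, o) = 2/(226 + 23) = 2/249)
1/(77764 + O(Y, 129)) = 1/(77764 + 2/249) = 1/(19363238/249) = 249/19363238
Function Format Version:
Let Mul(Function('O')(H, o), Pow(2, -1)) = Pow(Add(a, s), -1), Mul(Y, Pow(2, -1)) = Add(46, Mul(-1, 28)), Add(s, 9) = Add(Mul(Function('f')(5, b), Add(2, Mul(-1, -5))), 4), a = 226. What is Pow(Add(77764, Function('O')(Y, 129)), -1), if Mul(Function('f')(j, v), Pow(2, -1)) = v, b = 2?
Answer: Rational(249, 19363238) ≈ 1.2859e-5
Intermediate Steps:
Function('f')(j, v) = Mul(2, v)
s = 23 (s = Add(-9, Add(Mul(Mul(2, 2), Add(2, Mul(-1, -5))), 4)) = Add(-9, Add(Mul(4, Add(2, 5)), 4)) = Add(-9, Add(Mul(4, 7), 4)) = Add(-9, Add(28, 4)) = Add(-9, 32) = 23)
Y = 36 (Y = Mul(2, Add(46, Mul(-1, 28))) = Mul(2, Add(46, -28)) = Mul(2, 18) = 36)
Function('O')(H, o) = Rational(2, 249) (Function('O')(H, o) = Mul(2, Pow(Add(226, 23), -1)) = Mul(2, Pow(249, -1)) = Mul(2, Rational(1, 249)) = Rational(2, 249))
Pow(Add(77764, Function('O')(Y, 129)), -1) = Pow(Add(77764, Rational(2, 249)), -1) = Pow(Rational(19363238, 249), -1) = Rational(249, 19363238)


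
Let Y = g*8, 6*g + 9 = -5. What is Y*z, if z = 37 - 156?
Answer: 6664/3 ≈ 2221.3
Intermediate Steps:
g = -7/3 (g = -3/2 + (1/6)*(-5) = -3/2 - 5/6 = -7/3 ≈ -2.3333)
z = -119
Y = -56/3 (Y = -7/3*8 = -56/3 ≈ -18.667)
Y*z = -56/3*(-119) = 6664/3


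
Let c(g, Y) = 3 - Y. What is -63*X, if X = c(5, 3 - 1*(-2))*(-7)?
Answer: -882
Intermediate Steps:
X = 14 (X = (3 - (3 - 1*(-2)))*(-7) = (3 - (3 + 2))*(-7) = (3 - 1*5)*(-7) = (3 - 5)*(-7) = -2*(-7) = 14)
-63*X = -63*14 = -882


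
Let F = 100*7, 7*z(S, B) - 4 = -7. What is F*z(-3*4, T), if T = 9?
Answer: -300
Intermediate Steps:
z(S, B) = -3/7 (z(S, B) = 4/7 + (1/7)*(-7) = 4/7 - 1 = -3/7)
F = 700
F*z(-3*4, T) = 700*(-3/7) = -300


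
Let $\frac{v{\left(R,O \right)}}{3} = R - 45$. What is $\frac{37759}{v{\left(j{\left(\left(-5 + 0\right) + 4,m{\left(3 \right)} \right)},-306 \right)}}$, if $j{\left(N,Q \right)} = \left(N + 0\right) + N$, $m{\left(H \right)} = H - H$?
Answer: $- \frac{37759}{141} \approx -267.79$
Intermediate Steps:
$m{\left(H \right)} = 0$
$j{\left(N,Q \right)} = 2 N$ ($j{\left(N,Q \right)} = N + N = 2 N$)
$v{\left(R,O \right)} = -135 + 3 R$ ($v{\left(R,O \right)} = 3 \left(R - 45\right) = 3 \left(-45 + R\right) = -135 + 3 R$)
$\frac{37759}{v{\left(j{\left(\left(-5 + 0\right) + 4,m{\left(3 \right)} \right)},-306 \right)}} = \frac{37759}{-135 + 3 \cdot 2 \left(\left(-5 + 0\right) + 4\right)} = \frac{37759}{-135 + 3 \cdot 2 \left(-5 + 4\right)} = \frac{37759}{-135 + 3 \cdot 2 \left(-1\right)} = \frac{37759}{-135 + 3 \left(-2\right)} = \frac{37759}{-135 - 6} = \frac{37759}{-141} = 37759 \left(- \frac{1}{141}\right) = - \frac{37759}{141}$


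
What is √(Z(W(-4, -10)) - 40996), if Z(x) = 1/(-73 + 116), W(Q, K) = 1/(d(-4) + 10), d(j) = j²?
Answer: I*√75801561/43 ≈ 202.47*I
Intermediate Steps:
W(Q, K) = 1/26 (W(Q, K) = 1/((-4)² + 10) = 1/(16 + 10) = 1/26)
Z(x) = 1/43
√(Z(W(-4, -10)) - 40996) = √(1/43 - 40996) = √(-1762827/43) = I*√75801561/43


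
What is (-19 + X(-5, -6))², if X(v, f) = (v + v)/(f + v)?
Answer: 39601/121 ≈ 327.28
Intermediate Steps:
X(v, f) = 2*v/(f + v) (X(v, f) = (2*v)/(f + v) = 2*v/(f + v))
(-19 + X(-5, -6))² = (-19 + 2*(-5)/(-6 - 5))² = (-19 + 2*(-5)/(-11))² = (-19 + 2*(-5)*(-1/11))² = (-19 + 10/11)² = (-199/11)² = 39601/121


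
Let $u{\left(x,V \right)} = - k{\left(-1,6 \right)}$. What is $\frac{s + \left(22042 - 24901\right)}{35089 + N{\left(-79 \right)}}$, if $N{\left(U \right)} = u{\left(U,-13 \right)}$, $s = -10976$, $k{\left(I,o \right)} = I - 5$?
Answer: $- \frac{2767}{7019} \approx -0.39422$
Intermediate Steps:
$k{\left(I,o \right)} = -5 + I$
$u{\left(x,V \right)} = 6$ ($u{\left(x,V \right)} = - (-5 - 1) = \left(-1\right) \left(-6\right) = 6$)
$N{\left(U \right)} = 6$
$\frac{s + \left(22042 - 24901\right)}{35089 + N{\left(-79 \right)}} = \frac{-10976 + \left(22042 - 24901\right)}{35089 + 6} = \frac{-10976 + \left(22042 - 24901\right)}{35095} = \left(-10976 - 2859\right) \frac{1}{35095} = \left(-13835\right) \frac{1}{35095} = - \frac{2767}{7019}$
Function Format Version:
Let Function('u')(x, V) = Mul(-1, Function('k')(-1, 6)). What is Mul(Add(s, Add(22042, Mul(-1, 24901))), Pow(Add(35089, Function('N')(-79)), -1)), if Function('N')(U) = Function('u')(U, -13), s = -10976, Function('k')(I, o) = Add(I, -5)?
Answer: Rational(-2767, 7019) ≈ -0.39422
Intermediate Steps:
Function('k')(I, o) = Add(-5, I)
Function('u')(x, V) = 6 (Function('u')(x, V) = Mul(-1, Add(-5, -1)) = Mul(-1, -6) = 6)
Function('N')(U) = 6
Mul(Add(s, Add(22042, Mul(-1, 24901))), Pow(Add(35089, Function('N')(-79)), -1)) = Mul(Add(-10976, Add(22042, Mul(-1, 24901))), Pow(Add(35089, 6), -1)) = Mul(Add(-10976, Add(22042, -24901)), Pow(35095, -1)) = Mul(Add(-10976, -2859), Rational(1, 35095)) = Mul(-13835, Rational(1, 35095)) = Rational(-2767, 7019)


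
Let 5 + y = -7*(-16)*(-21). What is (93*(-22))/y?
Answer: 2046/2357 ≈ 0.86805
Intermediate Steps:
y = -2357 (y = -5 - 7*(-16)*(-21) = -5 + 112*(-21) = -5 - 2352 = -2357)
(93*(-22))/y = (93*(-22))/(-2357) = -2046*(-1/2357) = 2046/2357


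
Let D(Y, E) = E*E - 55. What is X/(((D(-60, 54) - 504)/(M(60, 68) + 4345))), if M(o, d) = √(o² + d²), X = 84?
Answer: 364980/2357 + 336*√514/2357 ≈ 158.08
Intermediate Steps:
M(o, d) = √(d² + o²)
D(Y, E) = -55 + E² (D(Y, E) = E² - 55 = -55 + E²)
X/(((D(-60, 54) - 504)/(M(60, 68) + 4345))) = 84/((((-55 + 54²) - 504)/(√(68² + 60²) + 4345))) = 84/((((-55 + 2916) - 504)/(√(4624 + 3600) + 4345))) = 84/(((2861 - 504)/(√8224 + 4345))) = 84/((2357/(4*√514 + 4345))) = 84/((2357/(4345 + 4*√514))) = 84*(4345/2357 + 4*√514/2357) = 364980/2357 + 336*√514/2357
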